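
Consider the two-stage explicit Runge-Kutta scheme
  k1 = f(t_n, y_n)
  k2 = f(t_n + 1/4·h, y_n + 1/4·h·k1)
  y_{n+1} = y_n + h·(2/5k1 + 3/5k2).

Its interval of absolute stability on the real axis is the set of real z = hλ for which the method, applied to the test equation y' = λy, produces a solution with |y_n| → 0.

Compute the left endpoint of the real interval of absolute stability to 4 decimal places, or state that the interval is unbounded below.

Test eqn y'=λy, z=hλ:
  k1=λy_n ⇒ h·k1=z·y_n;  k2=λ(1+1/4z)y_n ⇒ h·k2=z(1+1/4z)y_n
  y_{n+1}/y_n = 1 + 2/5z + 3/5z(1+1/4z) = 1 + z + 3/20z²
  so R(z) = 1 + z + 3/20z².

Boundary: |R(x)|=1, x<0.
x=-1.58: |R|=0.2055
R=1: x+3/20x²=0 ⇒ x=−20/3=-6.6667; min R=1−1/(4·3/20)=-0.6667>−1
Confirm numerically:
  x=-6.577: |R|=0.91154 <1
  x=-5.757: |R|=0.21446 <1
  x=-5.499: |R|=0.03685 <1
  x=-5.111: |R|=0.19265 <1
  x=-7.117: |R|=1.48075 >1
  x=-7.024: |R|=1.37649 >1
So |R|<1 on (-6.6667, 0).

z* = -6.6667.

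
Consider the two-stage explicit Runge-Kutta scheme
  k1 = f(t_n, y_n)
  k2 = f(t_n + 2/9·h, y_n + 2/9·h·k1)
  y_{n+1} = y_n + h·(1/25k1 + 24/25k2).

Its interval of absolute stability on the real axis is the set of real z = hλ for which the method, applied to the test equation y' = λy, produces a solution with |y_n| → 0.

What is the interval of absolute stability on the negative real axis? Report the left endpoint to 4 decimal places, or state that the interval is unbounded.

With y'=λy (z=hλ):
  k1=λy_n ⇒ h·k1=z·y_n;  k2=λ(1+2/9z)y_n ⇒ h·k2=z(1+2/9z)y_n
  y_{n+1}/y_n = 1 + 1/25z + 24/25z(1+2/9z) = 1 + z + 16/75z²
  ⇒ R(z) = 1 + z + 16/75z².

Find x<0 with |R(x)|<1.
x=-1.29: |R|=0.0650
R=1: x+16/75x²=0 ⇒ x=−75/16=-4.6875; min R=1−1/(4·16/75)=-0.1719>−1
Confirm numerically:
  x=-4.363: |R|=0.69796 <1
  x=-3.727: |R|=0.23631 <1
  x=-2.934: |R|=0.09755 <1
  x=-5.238: |R|=1.61515 >1
  x=-5.021: |R|=1.35723 >1
  x=-4.844: |R|=1.16173 >1
Interval (-4.6875, 0).

(-4.6875, 0).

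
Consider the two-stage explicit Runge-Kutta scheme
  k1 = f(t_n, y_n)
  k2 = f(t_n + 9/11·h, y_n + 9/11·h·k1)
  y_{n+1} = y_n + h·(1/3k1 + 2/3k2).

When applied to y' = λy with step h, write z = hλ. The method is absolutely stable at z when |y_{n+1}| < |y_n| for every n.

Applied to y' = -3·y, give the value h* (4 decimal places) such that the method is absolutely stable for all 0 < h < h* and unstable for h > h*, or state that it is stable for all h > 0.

(-1.8333,0); λ=-3 ⇒ h* = (11/6)/3 = 0.6111.

Set f=λy, z=hλ:
  k1=λy_n ⇒ h·k1=z·y_n;  k2=λ(1+9/11z)y_n ⇒ h·k2=z(1+9/11z)y_n
  y_{n+1}/y_n = 1 + 1/3z + 2/3z(1+9/11z) = 1 + z + 6/11z²
  so R(z) = 1 + z + 6/11z².

Boundary: |R(x)|=1, x<0.
x=-1.15: |R|=0.5714
R=1: x+6/11x²=0 ⇒ x=−11/6=-1.8333; min R=1−1/(4·6/11)=0.5417>−1
Confirm numerically:
  x=-1.652: |R|=0.83660 <1
  x=-1.324: |R|=0.63217 <1
  x=-1.032: |R|=0.54892 <1
  x=-2.249: |R|=1.50991 >1
  x=-2.144: |R|=1.36331 >1
  x=-1.862: |R|=1.02911 >1
So |R|<1 on (-1.8333, 0).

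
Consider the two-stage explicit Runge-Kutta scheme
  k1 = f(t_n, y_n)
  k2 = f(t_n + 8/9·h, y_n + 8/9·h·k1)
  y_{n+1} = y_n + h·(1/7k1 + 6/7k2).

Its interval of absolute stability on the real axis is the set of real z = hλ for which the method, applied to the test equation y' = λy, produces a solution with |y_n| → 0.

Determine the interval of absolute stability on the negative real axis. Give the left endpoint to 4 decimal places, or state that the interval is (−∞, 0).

Test eqn y'=λy, z=hλ:
  k1=λy_n ⇒ h·k1=z·y_n;  k2=λ(1+8/9z)y_n ⇒ h·k2=z(1+8/9z)y_n
  y_{n+1}/y_n = 1 + 1/7z + 6/7z(1+8/9z) = 1 + z + 16/21z²
  R(z) = 1 + z + 16/21z².

Solve |R(x)|<1 on ℝ⁻.
x=-1.02: |R|=0.7727
R=1: x+16/21x²=0 ⇒ x=−21/16=-1.3125; min R=1−1/(4·16/21)=0.6719>−1
Confirm numerically:
  x=-1.041: |R|=0.78466 <1
  x=-1.019: |R|=0.77213 <1
  x=-0.881: |R|=0.71036 <1
  x=-1.796: |R|=1.66161 >1
  x=-1.762: |R|=1.60344 >1
So |R|<1 on (-1.3125, 0).

(-1.3125, 0).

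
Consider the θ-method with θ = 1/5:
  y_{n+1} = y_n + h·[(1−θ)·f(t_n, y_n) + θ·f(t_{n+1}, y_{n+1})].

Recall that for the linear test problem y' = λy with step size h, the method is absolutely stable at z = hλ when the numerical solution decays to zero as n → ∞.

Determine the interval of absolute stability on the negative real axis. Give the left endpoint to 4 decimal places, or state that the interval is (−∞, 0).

Set f=λy, z=hλ:
  y_{n+1} = y_n + z·[4/5·y_n + 1/5·y_{n+1}] ⇒ (1 − 1/5z)y_{n+1} = (1 + 4/5z)y_n
  so R(z) = (1 + 4/5z)/(1 − 1/5z).

Need |R(x)|<1, x<0.
x=-0.75: |R|=0.3478
R=−1: 1+4/5x = −1+1/5x ⇒ -3/5x=2 ⇒ x=2/(-3/5)=-3.3333
Confirm numerically:
  x=-3.041: |R|=0.89093 <1
  x=-2.810: |R|=0.79898 <1
  x=-2.662: |R|=0.73714 <1
  x=-2.161: |R|=0.50887 <1
  x=-3.864: |R|=1.17960 >1
  x=-3.453: |R|=1.04247 >1
  x=-3.441: |R|=1.03827 >1
So |R|<1 on (-3.3333, 0).

z∈(-3.3333,0).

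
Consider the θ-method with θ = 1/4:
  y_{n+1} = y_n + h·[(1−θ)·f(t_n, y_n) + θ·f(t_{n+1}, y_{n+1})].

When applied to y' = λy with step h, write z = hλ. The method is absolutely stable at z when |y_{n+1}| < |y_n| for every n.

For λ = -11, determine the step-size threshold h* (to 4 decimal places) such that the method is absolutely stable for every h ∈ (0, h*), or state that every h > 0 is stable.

(-4.0000,0); λ=-11 ⇒ h* = (4)/11 = 0.3636.

On y'=λy, z=hλ:
  y_{n+1} = y_n + z·[3/4·y_n + 1/4·y_{n+1}] ⇒ (1 − 1/4z)y_{n+1} = (1 + 3/4z)y_n
  R(z) = (1 + 3/4z)/(1 − 1/4z).

Find x<0 with |R(x)|<1.
x=-0.56: |R|=0.5088
R=−1: 1+3/4x = −1+1/4x ⇒ -1/2x=2 ⇒ x=2/(-1/2)=-4.0000
Confirm numerically:
  x=-2.995: |R|=0.71265 <1
  x=-2.560: |R|=0.56098 <1
  x=-2.105: |R|=0.37920 <1
  x=-1.939: |R|=0.30594 <1
  x=-4.580: |R|=1.13520 >1
  x=-4.551: |R|=1.12887 >1
  x=-4.336: |R|=1.08061 >1
Interval (-4.0000, 0).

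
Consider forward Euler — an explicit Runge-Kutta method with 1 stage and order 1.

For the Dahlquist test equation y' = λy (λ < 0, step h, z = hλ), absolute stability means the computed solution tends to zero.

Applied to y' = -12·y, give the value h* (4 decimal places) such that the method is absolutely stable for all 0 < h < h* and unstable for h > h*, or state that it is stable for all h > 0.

With y'=λy (z=hλ):
  order 1, 1-stage ⇒ R(z)=1+z
  (e.g. R(-0.49)=0.51000, |R|=0.51000)

Find x<0 with |R(x)|<1.
x=-0.49: |R|=0.5100
|R(-1.26)|=0.2600 |R(-1.16)|=0.1600 |R(-1.05)|=0.0500
Bisect:
  x_lo=-2.3286 |R|=1.3286  x_hi=-0.1882 |R|=0.8118
  mid=-1.25842 |R|=0.25842 →hi
  mid=-1.79353 |R|=0.79353 →hi
  mid=-2.06109 |R|=1.06109 →lo
  mid=-1.92731 |R|=0.92731 →hi
  mid=-1.99420 |R|=0.99420 →hi
  mid=-2.02764 |R|=1.02764 →lo
  mid=-2.01092 |R|=1.01092 →lo
  mid=-2.00256 |R|=1.00256 →lo
  ...
  [-2.00008,-1.99994] ⇒ x*=-2.0000
Stable set (-2.0000, 0).

(-2.0000,0); λ=-12 ⇒ h* = 0.1667.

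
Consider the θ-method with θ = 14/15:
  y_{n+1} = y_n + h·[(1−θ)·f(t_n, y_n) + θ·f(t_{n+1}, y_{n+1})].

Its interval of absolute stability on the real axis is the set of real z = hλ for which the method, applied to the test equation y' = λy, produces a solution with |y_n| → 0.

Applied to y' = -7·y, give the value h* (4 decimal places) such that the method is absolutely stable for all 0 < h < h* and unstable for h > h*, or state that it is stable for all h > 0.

Set f=λy, z=hλ:
  y_{n+1} = y_n + z·[1/15·y_n + 14/15·y_{n+1}] ⇒ (1 − 14/15z)y_{n+1} = (1 + 1/15z)y_n
  R(z) = (1 + 1/15z)/(1 − 14/15z).

Need |R(x)|<1, x<0.
x=-1.49: |R|=0.3767
x=-2: |R|=0.3023
x=-10: |R|=0.0323
x=-100: |R|=0.0601
θ=14/15≥1/2 ⇒ |1+1/15x|<|1−14/15x| ∀x<0 ⇒ interval (−∞,0).

(−∞, 0) — no finite endpoint. Any h>0 works for λ=-7.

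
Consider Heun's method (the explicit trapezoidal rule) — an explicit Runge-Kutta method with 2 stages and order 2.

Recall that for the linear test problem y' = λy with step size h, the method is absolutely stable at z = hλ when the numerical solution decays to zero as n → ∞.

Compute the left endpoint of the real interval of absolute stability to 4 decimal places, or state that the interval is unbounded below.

z* = -2.0000.

Set f=λy, z=hλ:
  order 2, 2-stage ⇒ R(z)=1+z+z^2/2
  (e.g. R(-1.42)=0.58820, |R|=0.58820)

Find x<0 with |R(x)|<1.
x=-1.42: |R|=0.5882
|R(-1.42)|=0.5882 |R(-0.92)|=0.5032 |R(-0.83)|=0.5145
Bisect:
  x_lo=-2.6186 |R|=1.8099  x_hi=-0.2179 |R|=0.8058
  mid=-1.41825 |R|=0.58747 →hi
  mid=-2.01843 |R|=1.01860 →lo
  mid=-1.71834 |R|=0.75801 →hi
  mid=-1.86838 |R|=0.87704 →hi
  mid=-1.94340 |R|=0.94501 →hi
  mid=-1.98091 |R|=0.98110 →hi
  mid=-1.99967 |R|=0.99967 →hi
  mid=-2.00905 |R|=1.00909 →lo
  ...
  [-2.00011,-1.99996] ⇒ x*=-2.0000
Interval (-2.0000, 0).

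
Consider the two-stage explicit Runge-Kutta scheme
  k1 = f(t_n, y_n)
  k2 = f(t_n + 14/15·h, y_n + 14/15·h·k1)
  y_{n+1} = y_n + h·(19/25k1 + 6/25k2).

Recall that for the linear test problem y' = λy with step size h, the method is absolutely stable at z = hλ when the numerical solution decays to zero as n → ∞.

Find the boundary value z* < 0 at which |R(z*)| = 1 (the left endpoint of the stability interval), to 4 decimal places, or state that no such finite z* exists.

On y'=λy, z=hλ:
  k1=λy_n ⇒ h·k1=z·y_n;  k2=λ(1+14/15z)y_n ⇒ h·k2=z(1+14/15z)y_n
  y_{n+1}/y_n = 1 + 19/25z + 6/25z(1+14/15z) = 1 + z + 28/125z²
  R(z) = 1 + z + 28/125z².

Need |R(x)|<1, x<0.
x=-1.78: |R|=0.0703
R=1: x+28/125x²=0 ⇒ x=−125/28=-4.4643; min R=1−1/(4·28/125)=-0.1161>−1
Confirm numerically:
  x=-3.827: |R|=0.45369 <1
  x=-3.460: |R|=0.22164 <1
  x=-3.254: |R|=0.11783 <1
  x=-4.730: |R|=1.28153 >1
  x=-4.590: |R|=1.12925 >1
Stable set (-4.4643, 0).

left endpoint -4.4643.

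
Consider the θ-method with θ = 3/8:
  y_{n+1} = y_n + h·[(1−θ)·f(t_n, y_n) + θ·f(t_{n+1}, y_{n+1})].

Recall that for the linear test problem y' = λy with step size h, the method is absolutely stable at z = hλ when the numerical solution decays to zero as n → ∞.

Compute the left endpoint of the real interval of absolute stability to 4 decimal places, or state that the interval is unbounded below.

z* = -8.0000.

Set f=λy, z=hλ:
  y_{n+1} = y_n + z·[5/8·y_n + 3/8·y_{n+1}] ⇒ (1 − 3/8z)y_{n+1} = (1 + 5/8z)y_n
  R(z) = (1 + 5/8z)/(1 − 3/8z).

Find x<0 with |R(x)|<1.
x=-1.33: |R|=0.1126
R=−1: 1+5/8x = −1+3/8x ⇒ -1/4x=2 ⇒ x=2/(-1/4)=-8.0000
Confirm numerically:
  x=-5.875: |R|=0.83415 <1
  x=-4.196: |R|=0.63046 <1
  x=-3.208: |R|=0.45620 <1
  x=-8.428: |R|=1.02572 >1
  x=-8.066: |R|=1.00410 >1
Interval (-8.0000, 0).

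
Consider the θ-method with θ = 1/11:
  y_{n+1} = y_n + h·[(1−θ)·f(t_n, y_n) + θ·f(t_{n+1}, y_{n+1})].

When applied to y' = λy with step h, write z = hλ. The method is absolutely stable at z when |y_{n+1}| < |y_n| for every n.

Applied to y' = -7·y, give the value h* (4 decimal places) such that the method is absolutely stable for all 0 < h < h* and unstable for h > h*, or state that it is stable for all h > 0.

(-2.4444,0); λ=-7 ⇒ h* = (22/9)/7 = 0.3492.

Set f=λy, z=hλ:
  y_{n+1} = y_n + z·[10/11·y_n + 1/11·y_{n+1}] ⇒ (1 − 1/11z)y_{n+1} = (1 + 10/11z)y_n
  ⇒ R(z) = (1 + 10/11z)/(1 − 1/11z).

Solve |R(x)|<1 on ℝ⁻.
x=-1.17: |R|=0.0575
R=−1: 1+10/11x = −1+1/11x ⇒ -9/11x=2 ⇒ x=2/(-9/11)=-2.4444
Confirm numerically:
  x=-2.275: |R|=0.88512 <1
  x=-1.565: |R|=0.37008 <1
  x=-1.015: |R|=0.07074 <1
  x=-3.029: |R|=1.37501 >1
  x=-2.931: |R|=1.31433 >1
  x=-2.550: |R|=1.07011 >1
Interval (-2.4444, 0).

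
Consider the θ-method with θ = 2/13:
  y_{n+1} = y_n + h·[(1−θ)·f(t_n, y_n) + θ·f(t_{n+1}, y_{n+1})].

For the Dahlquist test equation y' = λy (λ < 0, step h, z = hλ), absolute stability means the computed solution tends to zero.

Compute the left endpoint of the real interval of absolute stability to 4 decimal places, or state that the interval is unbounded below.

On y'=λy, z=hλ:
  y_{n+1} = y_n + z·[11/13·y_n + 2/13·y_{n+1}] ⇒ (1 − 2/13z)y_{n+1} = (1 + 11/13z)y_n
  ⇒ R(z) = (1 + 11/13z)/(1 − 2/13z).

Need |R(x)|<1, x<0.
x=-0.67: |R|=0.3926
R=−1: 1+11/13x = −1+2/13x ⇒ -9/13x=2 ⇒ x=2/(-9/13)=-2.8889
Confirm numerically:
  x=-2.841: |R|=0.97693 <1
  x=-2.798: |R|=0.95601 <1
  x=-2.691: |R|=0.90311 <1
  x=-3.437: |R|=1.24821 >1
  x=-3.361: |R|=1.21544 >1
  x=-2.992: |R|=1.04888 >1
So |R|<1 on (-2.8889, 0).

left endpoint -2.8889.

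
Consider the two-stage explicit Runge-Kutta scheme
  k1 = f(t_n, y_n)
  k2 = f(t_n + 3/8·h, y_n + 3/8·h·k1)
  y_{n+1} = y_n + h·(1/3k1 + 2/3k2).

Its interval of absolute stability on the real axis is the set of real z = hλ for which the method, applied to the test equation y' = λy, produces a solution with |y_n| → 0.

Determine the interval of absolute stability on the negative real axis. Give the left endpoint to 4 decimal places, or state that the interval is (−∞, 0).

z∈(-4.0000,0).

With y'=λy (z=hλ):
  k1=λy_n ⇒ h·k1=z·y_n;  k2=λ(1+3/8z)y_n ⇒ h·k2=z(1+3/8z)y_n
  y_{n+1}/y_n = 1 + 1/3z + 2/3z(1+3/8z) = 1 + z + 1/4z²
  so R(z) = 1 + z + 1/4z².

Solve |R(x)|<1 on ℝ⁻.
x=-1.76: |R|=0.0144
R=1: x+1/4x²=0 ⇒ x=−4=-4.0000; min R=1−1/(4·1/4)=0.0000>−1
Confirm numerically:
  x=-3.663: |R|=0.69139 <1
  x=-2.238: |R|=0.01416 <1
  x=-2.209: |R|=0.01092 <1
  x=-2.065: |R|=0.00106 <1
  x=-4.318: |R|=1.34328 >1
  x=-4.258: |R|=1.27464 >1
  x=-4.226: |R|=1.23877 >1
So |R|<1 on (-4.0000, 0).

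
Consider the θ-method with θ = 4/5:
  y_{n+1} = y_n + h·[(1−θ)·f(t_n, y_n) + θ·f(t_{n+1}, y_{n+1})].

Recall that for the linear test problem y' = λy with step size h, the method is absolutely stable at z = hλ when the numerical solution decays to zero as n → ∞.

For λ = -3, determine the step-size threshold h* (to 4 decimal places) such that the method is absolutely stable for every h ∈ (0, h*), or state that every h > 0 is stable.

On y'=λy, z=hλ:
  y_{n+1} = y_n + z·[1/5·y_n + 4/5·y_{n+1}] ⇒ (1 − 4/5z)y_{n+1} = (1 + 1/5z)y_n
  Hence R(z) = (1 + 1/5z)/(1 − 4/5z).

Solve |R(x)|<1 on ℝ⁻.
x=-0.66: |R|=0.5681
x=-2: |R|=0.2308
x=-10: |R|=0.1111
x=-100: |R|=0.2346
θ=4/5≥1/2 ⇒ |1+1/5x|<|1−4/5x| ∀x<0 ⇒ interval (−∞,0).

interval (−∞, 0). Any h>0 works for λ=-3.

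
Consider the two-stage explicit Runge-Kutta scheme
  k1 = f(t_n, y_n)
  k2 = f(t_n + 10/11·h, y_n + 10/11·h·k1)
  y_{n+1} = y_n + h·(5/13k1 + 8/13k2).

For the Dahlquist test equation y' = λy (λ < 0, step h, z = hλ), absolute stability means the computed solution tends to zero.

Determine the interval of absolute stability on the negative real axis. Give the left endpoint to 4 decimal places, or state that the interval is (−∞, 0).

z∈(-1.7875,0).

Set f=λy, z=hλ:
  k1=λy_n ⇒ h·k1=z·y_n;  k2=λ(1+10/11z)y_n ⇒ h·k2=z(1+10/11z)y_n
  y_{n+1}/y_n = 1 + 5/13z + 8/13z(1+10/11z) = 1 + z + 80/143z²
  so R(z) = 1 + z + 80/143z².

Boundary: |R(x)|=1, x<0.
x=-1.49: |R|=0.7520
R=1: x+80/143x²=0 ⇒ x=−143/80=-1.7875; min R=1−1/(4·80/143)=0.5531>−1
Confirm numerically:
  x=-1.248: |R|=0.62333 <1
  x=-1.118: |R|=0.58126 <1
  x=-0.843: |R|=0.55457 <1
  x=-2.239: |R|=1.56554 >1
  x=-2.090: |R|=1.35369 >1
Stable set (-1.7875, 0).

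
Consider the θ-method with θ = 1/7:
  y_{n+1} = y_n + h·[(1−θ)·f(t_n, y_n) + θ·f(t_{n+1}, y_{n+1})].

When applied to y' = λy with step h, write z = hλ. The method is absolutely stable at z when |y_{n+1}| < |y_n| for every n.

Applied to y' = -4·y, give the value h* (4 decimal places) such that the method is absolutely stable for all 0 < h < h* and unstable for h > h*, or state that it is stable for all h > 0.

(-2.8000,0); λ=-4 ⇒ h* = (14/5)/4 = 0.7000.

Set f=λy, z=hλ:
  y_{n+1} = y_n + z·[6/7·y_n + 1/7·y_{n+1}] ⇒ (1 − 1/7z)y_{n+1} = (1 + 6/7z)y_n
  ⇒ R(z) = (1 + 6/7z)/(1 − 1/7z).

Find x<0 with |R(x)|<1.
x=-1.48: |R|=0.2217
R=−1: 1+6/7x = −1+1/7x ⇒ -5/7x=2 ⇒ x=2/(-5/7)=-2.8000
Confirm numerically:
  x=-2.649: |R|=0.92175 <1
  x=-2.532: |R|=0.85942 <1
  x=-2.169: |R|=0.65591 <1
  x=-1.745: |R|=0.39680 <1
  x=-3.167: |R|=1.18049 >1
  x=-3.059: |R|=1.12874 >1
Stable set (-2.8000, 0).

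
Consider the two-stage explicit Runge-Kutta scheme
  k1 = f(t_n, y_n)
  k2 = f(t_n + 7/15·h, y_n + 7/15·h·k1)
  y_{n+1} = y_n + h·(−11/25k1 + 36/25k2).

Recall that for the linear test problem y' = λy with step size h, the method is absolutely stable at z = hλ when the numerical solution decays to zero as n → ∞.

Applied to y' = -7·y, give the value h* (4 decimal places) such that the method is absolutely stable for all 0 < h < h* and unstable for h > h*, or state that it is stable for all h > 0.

(-1.4881,0); λ=-7 ⇒ h* = (125/84)/7 = 0.2126.

On y'=λy, z=hλ:
  k1=λy_n ⇒ h·k1=z·y_n;  k2=λ(1+7/15z)y_n ⇒ h·k2=z(1+7/15z)y_n
  y_{n+1}/y_n = 1 − 11/25z + 36/25z(1+7/15z) = 1 + z + 84/125z²
  R(z) = 1 + z + 84/125z².

Boundary: |R(x)|=1, x<0.
x=-1.64: |R|=1.1674
R=1: x+84/125x²=0 ⇒ x=−125/84=-1.4881; min R=1−1/(4·84/125)=0.6280>−1
Confirm numerically:
  x=-1.177: |R|=0.75394 <1
  x=-1.054: |R|=0.69254 <1
  x=-0.964: |R|=0.66049 <1
  x=-0.959: |R|=0.65903 <1
  x=-1.964: |R|=1.62810 >1
  x=-1.579: |R|=1.09646 >1
Stable set (-1.4881, 0).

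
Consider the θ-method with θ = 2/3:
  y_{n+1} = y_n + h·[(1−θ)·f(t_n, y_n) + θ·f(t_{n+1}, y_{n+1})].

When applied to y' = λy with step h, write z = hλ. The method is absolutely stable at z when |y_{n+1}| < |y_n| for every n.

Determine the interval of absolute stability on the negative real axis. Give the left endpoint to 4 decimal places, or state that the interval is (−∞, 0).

Set f=λy, z=hλ:
  y_{n+1} = y_n + z·[1/3·y_n + 2/3·y_{n+1}] ⇒ (1 − 2/3z)y_{n+1} = (1 + 1/3z)y_n
  so R(z) = (1 + 1/3z)/(1 − 2/3z).

Find x<0 with |R(x)|<1.
x=-0.62: |R|=0.5613
x=-2: |R|=0.1429
x=-10: |R|=0.3043
x=-100: |R|=0.4778
θ=2/3≥1/2 ⇒ |1+1/3x|<|1−2/3x| ∀x<0 ⇒ unbounded interval.

(−∞, 0) — no finite endpoint.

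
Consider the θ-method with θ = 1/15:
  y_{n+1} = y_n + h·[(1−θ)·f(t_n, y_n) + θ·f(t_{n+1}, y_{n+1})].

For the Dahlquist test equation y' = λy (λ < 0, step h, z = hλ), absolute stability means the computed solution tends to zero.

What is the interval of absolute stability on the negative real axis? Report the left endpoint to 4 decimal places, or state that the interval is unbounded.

z∈(-2.3077,0).

Set f=λy, z=hλ:
  y_{n+1} = y_n + z·[14/15·y_n + 1/15·y_{n+1}] ⇒ (1 − 1/15z)y_{n+1} = (1 + 14/15z)y_n
  R(z) = (1 + 14/15z)/(1 − 1/15z).

Boundary: |R(x)|=1, x<0.
x=-1.01: |R|=0.0537
R=−1: 1+14/15x = −1+1/15x ⇒ -13/15x=2 ⇒ x=2/(-13/15)=-2.3077
Confirm numerically:
  x=-1.413: |R|=0.29135 <1
  x=-1.175: |R|=0.08964 <1
  x=-0.982: |R|=0.07834 <1
  x=-2.757: |R|=1.32894 >1
  x=-2.743: |R|=1.31894 >1
  x=-2.457: |R|=1.11119 >1
Stable set (-2.3077, 0).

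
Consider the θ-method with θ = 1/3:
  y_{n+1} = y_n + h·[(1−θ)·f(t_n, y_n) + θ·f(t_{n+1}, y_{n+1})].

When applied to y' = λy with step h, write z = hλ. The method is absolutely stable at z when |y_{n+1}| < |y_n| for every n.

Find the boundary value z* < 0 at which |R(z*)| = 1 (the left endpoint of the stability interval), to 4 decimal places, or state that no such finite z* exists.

left endpoint -6.0000.

With y'=λy (z=hλ):
  y_{n+1} = y_n + z·[2/3·y_n + 1/3·y_{n+1}] ⇒ (1 − 1/3z)y_{n+1} = (1 + 2/3z)y_n
  R(z) = (1 + 2/3z)/(1 − 1/3z).

Boundary: |R(x)|=1, x<0.
x=-0.44: |R|=0.6163
R=−1: 1+2/3x = −1+1/3x ⇒ -1/3x=2 ⇒ x=2/(-1/3)=-6.0000
Confirm numerically:
  x=-4.888: |R|=0.85903 <1
  x=-2.984: |R|=0.49599 <1
  x=-2.649: |R|=0.40680 <1
  x=-6.526: |R|=1.05522 >1
  x=-6.361: |R|=1.03856 >1
So |R|<1 on (-6.0000, 0).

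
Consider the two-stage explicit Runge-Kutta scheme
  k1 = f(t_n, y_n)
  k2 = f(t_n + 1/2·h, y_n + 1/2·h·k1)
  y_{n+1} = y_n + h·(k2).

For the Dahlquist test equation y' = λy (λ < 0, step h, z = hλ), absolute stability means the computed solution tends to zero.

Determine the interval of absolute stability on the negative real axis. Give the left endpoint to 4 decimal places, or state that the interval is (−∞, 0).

On y'=λy, z=hλ:
  k1=λy_n ⇒ h·k1=z·y_n;  k2=λ(1+1/2z)y_n ⇒ h·k2=z(1+1/2z)y_n
  y_{n+1}/y_n = 1 + z(1+1/2z) = 1 + z + 1/2z²
  R(z) = 1 + z + 1/2z².

Need |R(x)|<1, x<0.
x=-1.52: |R|=0.6352
R=1: x+1/2x²=0 ⇒ x=−2=-2.0000; min R=1−1/(4·1/2)=0.5000>−1
Confirm numerically:
  x=-1.903: |R|=0.90770 <1
  x=-1.810: |R|=0.82805 <1
  x=-1.691: |R|=0.73874 <1
  x=-0.810: |R|=0.51805 <1
  x=-2.145: |R|=1.15551 >1
  x=-2.033: |R|=1.03354 >1
So |R|<1 on (-2.0000, 0).

z∈(-2.0000,0).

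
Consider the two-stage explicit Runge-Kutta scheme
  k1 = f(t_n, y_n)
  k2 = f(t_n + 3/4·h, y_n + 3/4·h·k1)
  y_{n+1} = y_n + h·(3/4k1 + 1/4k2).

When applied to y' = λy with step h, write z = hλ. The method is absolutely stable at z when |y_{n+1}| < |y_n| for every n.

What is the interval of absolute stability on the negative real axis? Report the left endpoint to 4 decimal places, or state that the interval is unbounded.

(-5.3333, 0).

With y'=λy (z=hλ):
  k1=λy_n ⇒ h·k1=z·y_n;  k2=λ(1+3/4z)y_n ⇒ h·k2=z(1+3/4z)y_n
  y_{n+1}/y_n = 1 + 3/4z + 1/4z(1+3/4z) = 1 + z + 3/16z²
  R(z) = 1 + z + 3/16z².

Solve |R(x)|<1 on ℝ⁻.
x=-1.41: |R|=0.0372
R=1: x+3/16x²=0 ⇒ x=−16/3=-5.3333; min R=1−1/(4·3/16)=-0.3333>−1
Confirm numerically:
  x=-4.550: |R|=0.33172 <1
  x=-4.250: |R|=0.13672 <1
  x=-2.880: |R|=0.32480 <1
  x=-2.451: |R|=0.32461 <1
  x=-5.914: |R|=1.64389 >1
  x=-5.816: |R|=1.52635 >1
Stable set (-5.3333, 0).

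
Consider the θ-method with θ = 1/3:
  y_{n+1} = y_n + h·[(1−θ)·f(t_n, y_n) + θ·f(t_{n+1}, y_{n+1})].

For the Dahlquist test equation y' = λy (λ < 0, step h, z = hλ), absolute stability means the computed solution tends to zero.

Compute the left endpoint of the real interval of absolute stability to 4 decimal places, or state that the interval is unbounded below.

left endpoint -6.0000.

Test eqn y'=λy, z=hλ:
  y_{n+1} = y_n + z·[2/3·y_n + 1/3·y_{n+1}] ⇒ (1 − 1/3z)y_{n+1} = (1 + 2/3z)y_n
  Hence R(z) = (1 + 2/3z)/(1 − 1/3z).

Need |R(x)|<1, x<0.
x=-0.41: |R|=0.6393
R=−1: 1+2/3x = −1+1/3x ⇒ -1/3x=2 ⇒ x=2/(-1/3)=-6.0000
Confirm numerically:
  x=-4.697: |R|=0.83071 <1
  x=-4.565: |R|=0.81031 <1
  x=-4.300: |R|=0.76712 <1
  x=-6.425: |R|=1.04509 >1
  x=-6.077: |R|=1.00848 >1
Interval (-6.0000, 0).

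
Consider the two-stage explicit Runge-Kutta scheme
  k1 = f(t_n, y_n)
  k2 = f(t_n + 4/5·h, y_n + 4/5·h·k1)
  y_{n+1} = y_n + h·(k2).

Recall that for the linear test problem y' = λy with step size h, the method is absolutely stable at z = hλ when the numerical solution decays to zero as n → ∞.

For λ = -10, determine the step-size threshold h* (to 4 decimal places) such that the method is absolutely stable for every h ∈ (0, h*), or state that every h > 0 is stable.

Set f=λy, z=hλ:
  k1=λy_n ⇒ h·k1=z·y_n;  k2=λ(1+4/5z)y_n ⇒ h·k2=z(1+4/5z)y_n
  y_{n+1}/y_n = 1 + z(1+4/5z) = 1 + z + 4/5z²
  so R(z) = 1 + z + 4/5z².

Find x<0 with |R(x)|<1.
x=-1.5: |R|=1.3000
R=1: x+4/5x²=0 ⇒ x=−5/4=-1.2500; min R=1−1/(4·4/5)=0.6875>−1
Confirm numerically:
  x=-1.130: |R|=0.89152 <1
  x=-0.918: |R|=0.75618 <1
  x=-0.646: |R|=0.68785 <1
  x=-1.590: |R|=1.43248 >1
  x=-1.451: |R|=1.23332 >1
So |R|<1 on (-1.2500, 0).

(-1.2500,0); λ=-10 ⇒ h* = (5/4)/10 = 0.1250.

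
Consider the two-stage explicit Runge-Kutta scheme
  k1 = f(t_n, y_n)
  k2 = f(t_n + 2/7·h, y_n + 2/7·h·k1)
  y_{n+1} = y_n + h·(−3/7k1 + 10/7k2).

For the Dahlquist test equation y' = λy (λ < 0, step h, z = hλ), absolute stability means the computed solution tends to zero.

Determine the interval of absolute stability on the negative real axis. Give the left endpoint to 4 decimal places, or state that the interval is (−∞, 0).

With y'=λy (z=hλ):
  k1=λy_n ⇒ h·k1=z·y_n;  k2=λ(1+2/7z)y_n ⇒ h·k2=z(1+2/7z)y_n
  y_{n+1}/y_n = 1 − 3/7z + 10/7z(1+2/7z) = 1 + z + 20/49z²
  R(z) = 1 + z + 20/49z².

Boundary: |R(x)|=1, x<0.
x=-0.78: |R|=0.4683
R=1: x+20/49x²=0 ⇒ x=−49/20=-2.4500; min R=1−1/(4·20/49)=0.3875>−1
Confirm numerically:
  x=-1.911: |R|=0.57958 <1
  x=-1.662: |R|=0.46545 <1
  x=-1.476: |R|=0.41321 <1
  x=-1.192: |R|=0.38794 <1
  x=-2.881: |R|=1.50682 >1
  x=-2.634: |R|=1.19782 >1
So |R|<1 on (-2.4500, 0).

z∈(-2.4500,0).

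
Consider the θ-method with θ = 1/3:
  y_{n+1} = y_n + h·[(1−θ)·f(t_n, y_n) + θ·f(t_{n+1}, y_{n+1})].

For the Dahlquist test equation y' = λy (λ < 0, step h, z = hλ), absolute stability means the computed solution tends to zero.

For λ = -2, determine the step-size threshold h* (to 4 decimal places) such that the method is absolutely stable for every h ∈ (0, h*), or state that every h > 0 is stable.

Test eqn y'=λy, z=hλ:
  y_{n+1} = y_n + z·[2/3·y_n + 1/3·y_{n+1}] ⇒ (1 − 1/3z)y_{n+1} = (1 + 2/3z)y_n
  ⇒ R(z) = (1 + 2/3z)/(1 − 1/3z).

Need |R(x)|<1, x<0.
x=-0.48: |R|=0.5862
R=−1: 1+2/3x = −1+1/3x ⇒ -1/3x=2 ⇒ x=2/(-1/3)=-6.0000
Confirm numerically:
  x=-5.682: |R|=0.96337 <1
  x=-3.525: |R|=0.62069 <1
  x=-2.489: |R|=0.36036 <1
  x=-6.589: |R|=1.06142 >1
  x=-6.147: |R|=1.01607 >1
  x=-6.131: |R|=1.01435 >1
Stable set (-6.0000, 0).

(-6.0000,0); λ=-2 ⇒ h* = (6)/2 = 3.0000.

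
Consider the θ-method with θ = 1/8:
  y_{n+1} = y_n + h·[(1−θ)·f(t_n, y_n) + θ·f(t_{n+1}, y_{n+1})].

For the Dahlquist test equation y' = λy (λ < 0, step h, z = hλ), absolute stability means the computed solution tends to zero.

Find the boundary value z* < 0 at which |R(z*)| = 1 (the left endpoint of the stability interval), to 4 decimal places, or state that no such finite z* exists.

With y'=λy (z=hλ):
  y_{n+1} = y_n + z·[7/8·y_n + 1/8·y_{n+1}] ⇒ (1 − 1/8z)y_{n+1} = (1 + 7/8z)y_n
  so R(z) = (1 + 7/8z)/(1 − 1/8z).

Solve |R(x)|<1 on ℝ⁻.
x=-0.33: |R|=0.6831
R=−1: 1+7/8x = −1+1/8x ⇒ -3/4x=2 ⇒ x=2/(-3/4)=-2.6667
Confirm numerically:
  x=-1.581: |R|=0.32011 <1
  x=-1.567: |R|=0.31034 <1
  x=-1.301: |R|=0.11902 <1
  x=-3.166: |R|=1.26831 >1
  x=-2.951: |R|=1.15578 >1
Interval (-2.6667, 0).

left endpoint -2.6667.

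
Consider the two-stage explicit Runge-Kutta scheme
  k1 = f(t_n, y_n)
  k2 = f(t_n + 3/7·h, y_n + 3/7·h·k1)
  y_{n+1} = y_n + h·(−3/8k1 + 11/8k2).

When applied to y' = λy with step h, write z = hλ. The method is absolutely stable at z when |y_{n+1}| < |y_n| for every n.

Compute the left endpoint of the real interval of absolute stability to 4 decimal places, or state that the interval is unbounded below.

Set f=λy, z=hλ:
  k1=λy_n ⇒ h·k1=z·y_n;  k2=λ(1+3/7z)y_n ⇒ h·k2=z(1+3/7z)y_n
  y_{n+1}/y_n = 1 − 3/8z + 11/8z(1+3/7z) = 1 + z + 33/56z²
  ⇒ R(z) = 1 + z + 33/56z².

Solve |R(x)|<1 on ℝ⁻.
x=-0.68: |R|=0.5925
R=1: x+33/56x²=0 ⇒ x=−56/33=-1.6970; min R=1−1/(4·33/56)=0.5758>−1
Confirm numerically:
  x=-1.387: |R|=0.74665 <1
  x=-1.226: |R|=0.65974 <1
  x=-1.084: |R|=0.60844 <1
  x=-2.162: |R|=1.59247 >1
  x=-2.092: |R|=1.48699 >1
  x=-1.977: |R|=1.32624 >1
Interval (-1.6970, 0).

z* = -1.6970.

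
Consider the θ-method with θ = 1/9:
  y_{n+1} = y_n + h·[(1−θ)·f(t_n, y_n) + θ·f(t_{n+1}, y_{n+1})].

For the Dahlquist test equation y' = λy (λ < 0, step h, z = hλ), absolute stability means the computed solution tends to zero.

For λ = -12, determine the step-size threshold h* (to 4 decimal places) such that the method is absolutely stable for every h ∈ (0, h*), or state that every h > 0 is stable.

(-2.5714,0); λ=-12 ⇒ h* = (18/7)/12 = 0.2143.

Set f=λy, z=hλ:
  y_{n+1} = y_n + z·[8/9·y_n + 1/9·y_{n+1}] ⇒ (1 − 1/9z)y_{n+1} = (1 + 8/9z)y_n
  Hence R(z) = (1 + 8/9z)/(1 − 1/9z).

Boundary: |R(x)|=1, x<0.
x=-0.63: |R|=0.4112
R=−1: 1+8/9x = −1+1/9x ⇒ -7/9x=2 ⇒ x=2/(-7/9)=-2.5714
Confirm numerically:
  x=-2.279: |R|=0.81851 <1
  x=-1.579: |R|=0.34332 <1
  x=-1.072: |R|=0.04210 <1
  x=-2.825: |R|=1.15011 >1
  x=-2.667: |R|=1.05734 >1
Stable set (-2.5714, 0).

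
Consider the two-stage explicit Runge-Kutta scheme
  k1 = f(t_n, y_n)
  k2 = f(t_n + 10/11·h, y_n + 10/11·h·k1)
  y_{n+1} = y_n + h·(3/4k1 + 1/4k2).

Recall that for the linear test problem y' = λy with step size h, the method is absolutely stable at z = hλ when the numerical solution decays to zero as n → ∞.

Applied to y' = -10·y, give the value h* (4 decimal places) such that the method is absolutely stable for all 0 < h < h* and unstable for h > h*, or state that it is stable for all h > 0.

(-4.4000,0); λ=-10 ⇒ h* = (22/5)/10 = 0.4400.

Test eqn y'=λy, z=hλ:
  k1=λy_n ⇒ h·k1=z·y_n;  k2=λ(1+10/11z)y_n ⇒ h·k2=z(1+10/11z)y_n
  y_{n+1}/y_n = 1 + 3/4z + 1/4z(1+10/11z) = 1 + z + 5/22z²
  so R(z) = 1 + z + 5/22z².

Find x<0 with |R(x)|<1.
x=-1.5: |R|=0.0114
R=1: x+5/22x²=0 ⇒ x=−22/5=-4.4000; min R=1−1/(4·5/22)=-0.1000>−1
Confirm numerically:
  x=-2.905: |R|=0.01296 <1
  x=-2.754: |R|=0.03025 <1
  x=-2.426: |R|=0.08839 <1
  x=-2.315: |R|=0.09699 <1
  x=-4.941: |R|=1.60752 >1
  x=-4.712: |R|=1.33412 >1
  x=-4.671: |R|=1.28769 >1
Stable set (-4.4000, 0).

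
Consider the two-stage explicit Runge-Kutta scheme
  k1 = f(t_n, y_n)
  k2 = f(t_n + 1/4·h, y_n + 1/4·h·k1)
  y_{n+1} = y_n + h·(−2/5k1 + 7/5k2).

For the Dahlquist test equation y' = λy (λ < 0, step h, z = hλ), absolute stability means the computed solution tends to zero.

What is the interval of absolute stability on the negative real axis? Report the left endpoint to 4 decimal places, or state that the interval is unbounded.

z∈(-2.8571,0).

Set f=λy, z=hλ:
  k1=λy_n ⇒ h·k1=z·y_n;  k2=λ(1+1/4z)y_n ⇒ h·k2=z(1+1/4z)y_n
  y_{n+1}/y_n = 1 − 2/5z + 7/5z(1+1/4z) = 1 + z + 7/20z²
  so R(z) = 1 + z + 7/20z².

Need |R(x)|<1, x<0.
x=-1.65: |R|=0.3029
R=1: x+7/20x²=0 ⇒ x=−20/7=-2.8571; min R=1−1/(4·7/20)=0.2857>−1
Confirm numerically:
  x=-2.426: |R|=0.63392 <1
  x=-2.295: |R|=0.54846 <1
  x=-1.956: |R|=0.38308 <1
  x=-1.307: |R|=0.29089 <1
  x=-3.381: |R|=1.61991 >1
  x=-3.270: |R|=1.47251 >1
  x=-3.084: |R|=1.24487 >1
Interval (-2.8571, 0).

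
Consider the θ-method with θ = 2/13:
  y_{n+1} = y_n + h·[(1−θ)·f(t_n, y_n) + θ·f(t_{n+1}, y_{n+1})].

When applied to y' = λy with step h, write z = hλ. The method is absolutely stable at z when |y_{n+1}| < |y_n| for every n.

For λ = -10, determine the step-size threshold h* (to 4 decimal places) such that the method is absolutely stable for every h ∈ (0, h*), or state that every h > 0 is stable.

(-2.8889,0); λ=-10 ⇒ h* = (26/9)/10 = 0.2889.

On y'=λy, z=hλ:
  y_{n+1} = y_n + z·[11/13·y_n + 2/13·y_{n+1}] ⇒ (1 − 2/13z)y_{n+1} = (1 + 11/13z)y_n
  R(z) = (1 + 11/13z)/(1 − 2/13z).

Solve |R(x)|<1 on ℝ⁻.
x=-1.7: |R|=0.3476
R=−1: 1+11/13x = −1+2/13x ⇒ -9/13x=2 ⇒ x=2/(-9/13)=-2.8889
Confirm numerically:
  x=-1.629: |R|=0.30256 <1
  x=-1.514: |R|=0.22798 <1
  x=-1.421: |R|=0.16608 <1
  x=-1.280: |R|=0.06941 <1
  x=-3.484: |R|=1.26823 >1
  x=-3.370: |R|=1.21935 >1
Interval (-2.8889, 0).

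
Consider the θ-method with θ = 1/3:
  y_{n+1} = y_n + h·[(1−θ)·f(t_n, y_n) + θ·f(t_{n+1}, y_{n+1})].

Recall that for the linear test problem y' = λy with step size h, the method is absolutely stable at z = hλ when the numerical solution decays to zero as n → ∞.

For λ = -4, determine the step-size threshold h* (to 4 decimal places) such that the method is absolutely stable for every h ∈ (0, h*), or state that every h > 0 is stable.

(-6.0000,0); λ=-4 ⇒ h* = (6)/4 = 1.5000.

Set f=λy, z=hλ:
  y_{n+1} = y_n + z·[2/3·y_n + 1/3·y_{n+1}] ⇒ (1 − 1/3z)y_{n+1} = (1 + 2/3z)y_n
  R(z) = (1 + 2/3z)/(1 − 1/3z).

Need |R(x)|<1, x<0.
x=-0.44: |R|=0.6163
R=−1: 1+2/3x = −1+1/3x ⇒ -1/3x=2 ⇒ x=2/(-1/3)=-6.0000
Confirm numerically:
  x=-4.920: |R|=0.86364 <1
  x=-4.145: |R|=0.74038 <1
  x=-3.130: |R|=0.53181 <1
  x=-6.570: |R|=1.05956 >1
  x=-6.557: |R|=1.05828 >1
So |R|<1 on (-6.0000, 0).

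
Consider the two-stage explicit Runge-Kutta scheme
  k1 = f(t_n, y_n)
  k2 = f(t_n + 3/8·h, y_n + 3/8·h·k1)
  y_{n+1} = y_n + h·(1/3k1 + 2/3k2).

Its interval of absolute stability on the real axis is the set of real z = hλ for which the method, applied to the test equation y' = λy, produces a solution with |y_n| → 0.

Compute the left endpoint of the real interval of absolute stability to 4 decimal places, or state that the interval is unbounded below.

left endpoint -4.0000.

Test eqn y'=λy, z=hλ:
  k1=λy_n ⇒ h·k1=z·y_n;  k2=λ(1+3/8z)y_n ⇒ h·k2=z(1+3/8z)y_n
  y_{n+1}/y_n = 1 + 1/3z + 2/3z(1+3/8z) = 1 + z + 1/4z²
  ⇒ R(z) = 1 + z + 1/4z².

Boundary: |R(x)|=1, x<0.
x=-1.32: |R|=0.1156
R=1: x+1/4x²=0 ⇒ x=−4=-4.0000; min R=1−1/(4·1/4)=0.0000>−1
Confirm numerically:
  x=-2.884: |R|=0.19536 <1
  x=-2.783: |R|=0.15327 <1
  x=-2.295: |R|=0.02176 <1
  x=-4.420: |R|=1.46410 >1
  x=-4.381: |R|=1.41729 >1
  x=-4.080: |R|=1.08160 >1
Stable set (-4.0000, 0).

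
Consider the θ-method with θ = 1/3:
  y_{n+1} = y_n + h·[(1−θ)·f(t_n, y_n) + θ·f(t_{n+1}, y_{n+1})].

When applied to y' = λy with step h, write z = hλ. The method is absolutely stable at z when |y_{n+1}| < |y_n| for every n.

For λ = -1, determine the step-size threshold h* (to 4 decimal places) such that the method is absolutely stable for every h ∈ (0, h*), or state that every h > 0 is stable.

Set f=λy, z=hλ:
  y_{n+1} = y_n + z·[2/3·y_n + 1/3·y_{n+1}] ⇒ (1 − 1/3z)y_{n+1} = (1 + 2/3z)y_n
  ⇒ R(z) = (1 + 2/3z)/(1 − 1/3z).

Solve |R(x)|<1 on ℝ⁻.
x=-0.31: |R|=0.7190
R=−1: 1+2/3x = −1+1/3x ⇒ -1/3x=2 ⇒ x=2/(-1/3)=-6.0000
Confirm numerically:
  x=-4.983: |R|=0.87260 <1
  x=-4.824: |R|=0.84969 <1
  x=-3.317: |R|=0.57527 <1
  x=-6.372: |R|=1.03969 >1
  x=-6.247: |R|=1.02671 >1
  x=-6.092: |R|=1.01012 >1
So |R|<1 on (-6.0000, 0).

(-6.0000,0); λ=-1 ⇒ h* = (6)/1 = 6.0000.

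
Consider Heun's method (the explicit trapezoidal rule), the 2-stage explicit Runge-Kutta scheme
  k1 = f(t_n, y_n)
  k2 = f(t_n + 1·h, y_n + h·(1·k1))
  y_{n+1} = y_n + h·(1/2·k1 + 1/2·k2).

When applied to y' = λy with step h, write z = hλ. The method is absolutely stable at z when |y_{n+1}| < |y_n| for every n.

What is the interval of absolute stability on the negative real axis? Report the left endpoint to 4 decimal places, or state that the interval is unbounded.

On y'=λy, z=hλ:
  order 2, 2-stage ⇒ R(z)=1+z+z^2/2
  (e.g. R(-0.37)=0.69845, |R|=0.69845)

Boundary: |R(x)|=1, x<0.
x=-0.37: |R|=0.6985
|R(-2.39)|=1.4661 |R(-1.94)|=0.9418 |R(-1)|=0.5000
Bisect:
  x_lo=-2.7494 |R|=2.0301  x_hi=-0.0938 |R|=0.9106
  mid=-1.42156 |R|=0.58886 →hi
  mid=-2.08546 |R|=1.08911 →lo
  mid=-1.75351 |R|=0.78389 →hi
  mid=-1.91948 |R|=0.92272 →hi
  mid=-2.00247 |R|=1.00247 →lo
  mid=-1.96098 |R|=0.96174 →hi
  mid=-1.98172 |R|=0.98189 →hi
  mid=-1.99210 |R|=0.99213 →hi
  mid=-1.99728 |R|=0.99729 →hi
  ...
  [-2.00004,-1.99988] ⇒ x*=-2.0000
Stable set (-2.0000, 0).

z∈(-2.0000,0).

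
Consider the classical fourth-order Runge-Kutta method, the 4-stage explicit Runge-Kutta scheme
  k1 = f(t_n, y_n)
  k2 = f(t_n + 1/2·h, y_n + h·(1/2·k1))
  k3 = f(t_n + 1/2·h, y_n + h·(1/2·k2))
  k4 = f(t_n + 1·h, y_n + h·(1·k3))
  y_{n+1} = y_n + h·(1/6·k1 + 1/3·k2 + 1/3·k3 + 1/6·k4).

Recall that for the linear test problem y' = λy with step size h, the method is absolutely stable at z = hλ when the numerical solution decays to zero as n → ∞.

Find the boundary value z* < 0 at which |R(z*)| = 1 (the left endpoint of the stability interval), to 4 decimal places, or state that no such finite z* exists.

left endpoint -2.7853.

Test eqn y'=λy, z=hλ:
  order 4, 4-stage ⇒ R(z)=1+z+z^2/2+z^3/6+z^4/24
  (e.g. R(-0.86)=0.42658, |R|=0.42658)

Need |R(x)|<1, x<0.
x=-0.86: |R|=0.4266
|R(-2.49)|=0.6387 |R(-1.72)|=0.2758 |R(-0.9)|=0.4108
Bisect:
  x_lo=-3.3877 |R|=2.3586  x_hi=-0.0571 |R|=0.9445
  mid=-1.72240 |R|=0.27601 →hi
  mid=-2.55503 |R|=0.70483 →hi
  mid=-2.97135 |R|=1.31872 →lo
  mid=-2.76319 |R|=0.96719 →hi
  mid=-2.86727 |R|=1.13080 →lo
  mid=-2.81523 |R|=1.04608 →lo
  mid=-2.78921 |R|=1.00592 →lo
  mid=-2.77620 |R|=0.98638 →hi
  ...
  [-2.78535,-2.78515] ⇒ x*=-2.7853
So |R|<1 on (-2.7853, 0).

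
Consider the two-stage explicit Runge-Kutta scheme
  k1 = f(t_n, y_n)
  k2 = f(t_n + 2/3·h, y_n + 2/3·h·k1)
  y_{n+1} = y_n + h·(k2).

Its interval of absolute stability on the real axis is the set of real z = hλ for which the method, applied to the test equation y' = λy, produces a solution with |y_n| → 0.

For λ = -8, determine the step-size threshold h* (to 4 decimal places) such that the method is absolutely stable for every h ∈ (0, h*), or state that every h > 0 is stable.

On y'=λy, z=hλ:
  k1=λy_n ⇒ h·k1=z·y_n;  k2=λ(1+2/3z)y_n ⇒ h·k2=z(1+2/3z)y_n
  y_{n+1}/y_n = 1 + z(1+2/3z) = 1 + z + 2/3z²
  Hence R(z) = 1 + z + 2/3z².

Boundary: |R(x)|=1, x<0.
x=-1.32: |R|=0.8416
R=1: x+2/3x²=0 ⇒ x=−3/2=-1.5000; min R=1−1/(4·2/3)=0.6250>−1
Confirm numerically:
  x=-1.332: |R|=0.85082 <1
  x=-1.111: |R|=0.71188 <1
  x=-1.053: |R|=0.68621 <1
  x=-1.036: |R|=0.67953 <1
  x=-2.056: |R|=1.76209 >1
  x=-1.862: |R|=1.44936 >1
  x=-1.672: |R|=1.19172 >1
Stable set (-1.5000, 0).

(-1.5000,0); λ=-8 ⇒ h* = (3/2)/8 = 0.1875.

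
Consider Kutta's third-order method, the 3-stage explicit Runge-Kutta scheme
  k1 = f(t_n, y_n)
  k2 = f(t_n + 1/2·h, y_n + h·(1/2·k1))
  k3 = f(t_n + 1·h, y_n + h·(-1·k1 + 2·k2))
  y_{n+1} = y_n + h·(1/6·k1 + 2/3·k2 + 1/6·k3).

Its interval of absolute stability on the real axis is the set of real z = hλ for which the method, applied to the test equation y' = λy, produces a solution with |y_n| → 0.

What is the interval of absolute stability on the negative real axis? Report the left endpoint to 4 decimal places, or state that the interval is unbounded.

(-2.5127, 0).

On y'=λy, z=hλ:
  order 3, 3-stage ⇒ R(z)=1+z+z^2/2+z^3/6
  (e.g. R(-0.8)=0.43467, |R|=0.43467)

Find x<0 with |R(x)|<1.
x=-0.8: |R|=0.4347
|R(-2.72)|=1.3747 |R(-0.88)|=0.3936 |R(-0.83)|=0.4192
Bisect:
  x_lo=-3.1694 |R|=2.4531  x_hi=-0.1990 |R|=0.8194
  mid=-1.68424 |R|=0.06218 →hi
  mid=-2.42684 |R|=0.86422 →hi
  mid=-2.79813 |R|=1.53471 →lo
  mid=-2.61248 |R|=1.17168 →lo
  mid=-2.51966 |R|=1.01140 →lo
  mid=-2.47325 |R|=0.93623 →hi
  mid=-2.49645 |R|=0.97341 →hi
  mid=-2.50806 |R|=0.99231 →hi
  mid=-2.51386 |R|=1.00183 →lo
  ...
  [-2.51277,-2.51259] ⇒ x*=-2.5127
Stable set (-2.5127, 0).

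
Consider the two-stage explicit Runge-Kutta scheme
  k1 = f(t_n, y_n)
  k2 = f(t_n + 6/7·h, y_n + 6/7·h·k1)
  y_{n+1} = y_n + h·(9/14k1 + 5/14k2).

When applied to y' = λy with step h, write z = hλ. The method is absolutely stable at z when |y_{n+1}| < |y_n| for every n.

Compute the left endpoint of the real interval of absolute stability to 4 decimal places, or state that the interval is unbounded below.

Set f=λy, z=hλ:
  k1=λy_n ⇒ h·k1=z·y_n;  k2=λ(1+6/7z)y_n ⇒ h·k2=z(1+6/7z)y_n
  y_{n+1}/y_n = 1 + 9/14z + 5/14z(1+6/7z) = 1 + z + 15/49z²
  ⇒ R(z) = 1 + z + 15/49z².

Boundary: |R(x)|=1, x<0.
x=-1.59: |R|=0.1839
R=1: x+15/49x²=0 ⇒ x=−49/15=-3.2667; min R=1−1/(4·15/49)=0.1833>−1
Confirm numerically:
  x=-3.060: |R|=0.80641 <1
  x=-2.974: |R|=0.73355 <1
  x=-2.324: |R|=0.32936 <1
  x=-3.470: |R|=1.21599 >1
  x=-3.386: |R|=1.12369 >1
Stable set (-3.2667, 0).

left endpoint -3.2667.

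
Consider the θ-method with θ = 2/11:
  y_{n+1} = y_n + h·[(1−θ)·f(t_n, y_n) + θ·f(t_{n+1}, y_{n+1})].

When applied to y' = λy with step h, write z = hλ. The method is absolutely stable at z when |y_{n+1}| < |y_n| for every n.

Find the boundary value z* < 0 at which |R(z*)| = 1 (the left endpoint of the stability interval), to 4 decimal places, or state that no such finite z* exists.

left endpoint -3.1429.

Test eqn y'=λy, z=hλ:
  y_{n+1} = y_n + z·[9/11·y_n + 2/11·y_{n+1}] ⇒ (1 − 2/11z)y_{n+1} = (1 + 9/11z)y_n
  so R(z) = (1 + 9/11z)/(1 − 2/11z).

Find x<0 with |R(x)|<1.
x=-0.93: |R|=0.2045
R=−1: 1+9/11x = −1+2/11x ⇒ -7/11x=2 ⇒ x=2/(-7/11)=-3.1429
Confirm numerically:
  x=-2.887: |R|=0.89323 <1
  x=-1.993: |R|=0.46290 <1
  x=-1.557: |R|=0.21348 <1
  x=-3.718: |R|=1.21838 >1
  x=-3.276: |R|=1.05310 >1
Interval (-3.1429, 0).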